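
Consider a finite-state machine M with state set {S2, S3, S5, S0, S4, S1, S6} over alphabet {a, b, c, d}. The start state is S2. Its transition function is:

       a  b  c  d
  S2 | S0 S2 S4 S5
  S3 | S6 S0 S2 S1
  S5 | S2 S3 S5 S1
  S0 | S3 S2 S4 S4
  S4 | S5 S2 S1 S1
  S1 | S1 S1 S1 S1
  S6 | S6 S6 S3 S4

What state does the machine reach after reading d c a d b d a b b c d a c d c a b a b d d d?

S1

start at S2
read 'd': S2 → S5
read 'c': S5 → S5
read 'a': S5 → S2
read 'd': S2 → S5
read 'b': S5 → S3
read 'd': S3 → S1
read 'a': S1 → S1
read 'b': S1 → S1
read 'b': S1 → S1
read 'c': S1 → S1
read 'd': S1 → S1
read 'a': S1 → S1
read 'c': S1 → S1
read 'd': S1 → S1
read 'c': S1 → S1
read 'a': S1 → S1
read 'b': S1 → S1
read 'a': S1 → S1
read 'b': S1 → S1
read 'd': S1 → S1
read 'd': S1 → S1
read 'd': S1 → S1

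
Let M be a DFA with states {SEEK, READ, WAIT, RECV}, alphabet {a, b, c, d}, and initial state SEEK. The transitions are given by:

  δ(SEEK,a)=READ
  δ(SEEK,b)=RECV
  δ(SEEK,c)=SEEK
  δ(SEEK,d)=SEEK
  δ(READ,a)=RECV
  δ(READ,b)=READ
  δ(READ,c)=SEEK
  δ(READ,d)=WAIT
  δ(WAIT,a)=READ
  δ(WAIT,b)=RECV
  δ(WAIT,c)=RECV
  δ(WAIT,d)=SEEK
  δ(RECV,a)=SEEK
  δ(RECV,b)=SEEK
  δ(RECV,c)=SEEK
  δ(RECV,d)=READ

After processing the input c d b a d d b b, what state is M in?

SEEK

start at SEEK
read 'c': SEEK → SEEK
read 'd': SEEK → SEEK
read 'b': SEEK → RECV
read 'a': RECV → SEEK
read 'd': SEEK → SEEK
read 'd': SEEK → SEEK
read 'b': SEEK → RECV
read 'b': RECV → SEEK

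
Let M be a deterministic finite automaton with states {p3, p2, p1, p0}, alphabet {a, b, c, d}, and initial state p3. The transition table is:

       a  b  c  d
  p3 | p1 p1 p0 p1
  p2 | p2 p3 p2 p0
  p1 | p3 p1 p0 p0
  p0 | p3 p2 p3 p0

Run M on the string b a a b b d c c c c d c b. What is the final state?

p3 → p1 → p3 → p1 → p1 → p1 → p0 → p3 → p0 → p3 → p0 → p0 → p3 → p1

p1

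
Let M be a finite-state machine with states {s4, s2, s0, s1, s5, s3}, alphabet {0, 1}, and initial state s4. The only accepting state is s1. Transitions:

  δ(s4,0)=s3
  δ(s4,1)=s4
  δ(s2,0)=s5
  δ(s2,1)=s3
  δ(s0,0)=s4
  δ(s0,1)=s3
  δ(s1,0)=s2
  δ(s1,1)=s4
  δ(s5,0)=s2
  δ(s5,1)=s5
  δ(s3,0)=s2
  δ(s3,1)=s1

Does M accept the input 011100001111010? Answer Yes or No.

start at s4
read '0': s4 → s3
read '1': s3 → s1
read '1': s1 → s4
read '1': s4 → s4
read '0': s4 → s3
read '0': s3 → s2
read '0': s2 → s5
read '0': s5 → s2
read '1': s2 → s3
read '1': s3 → s1
read '1': s1 → s4
read '1': s4 → s4
read '0': s4 → s3
read '1': s3 → s1
read '0': s1 → s2
End state s2 is not accepting.

No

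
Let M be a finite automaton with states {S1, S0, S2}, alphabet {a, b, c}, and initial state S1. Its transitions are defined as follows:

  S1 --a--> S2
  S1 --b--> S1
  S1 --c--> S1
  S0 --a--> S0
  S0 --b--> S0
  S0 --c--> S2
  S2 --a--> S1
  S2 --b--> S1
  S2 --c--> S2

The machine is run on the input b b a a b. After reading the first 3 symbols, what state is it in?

S2

start at S1
read 'b': S1 → S1
read 'b': S1 → S1
read 'a': S1 → S2
After 3 symbols: S2.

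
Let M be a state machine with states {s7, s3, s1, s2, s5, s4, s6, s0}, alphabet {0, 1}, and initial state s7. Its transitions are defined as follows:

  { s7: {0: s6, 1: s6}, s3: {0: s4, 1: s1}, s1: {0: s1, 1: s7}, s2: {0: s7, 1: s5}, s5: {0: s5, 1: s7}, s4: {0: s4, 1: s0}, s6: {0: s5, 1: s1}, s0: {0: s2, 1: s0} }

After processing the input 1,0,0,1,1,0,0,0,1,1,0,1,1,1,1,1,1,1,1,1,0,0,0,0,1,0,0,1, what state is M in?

s7

Trace: s7 -1-> s6 -0-> s5 -0-> s5 -1-> s7 -1-> s6 -0-> s5 -0-> s5 -0-> s5 -1-> s7 -1-> s6 -0-> s5 -1-> s7 -1-> s6 -1-> s1 -1-> s7 -1-> s6 -1-> s1 -1-> s7 -1-> s6 -1-> s1 -0-> s1 -0-> s1 -0-> s1 -0-> s1 -1-> s7 -0-> s6 -0-> s5 -1-> s7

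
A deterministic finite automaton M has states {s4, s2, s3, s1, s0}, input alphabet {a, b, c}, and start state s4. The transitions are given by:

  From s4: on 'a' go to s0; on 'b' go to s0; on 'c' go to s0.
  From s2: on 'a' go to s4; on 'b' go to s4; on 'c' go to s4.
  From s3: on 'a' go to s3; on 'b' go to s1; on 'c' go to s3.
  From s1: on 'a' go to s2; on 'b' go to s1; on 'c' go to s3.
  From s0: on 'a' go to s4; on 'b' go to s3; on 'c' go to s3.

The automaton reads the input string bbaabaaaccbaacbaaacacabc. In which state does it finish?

s4 → s0 → s3 → s3 → s3 → s1 → s2 → s4 → s0 → s3 → s3 → s1 → s2 → s4 → s0 → s3 → s3 → s3 → s3 → s3 → s3 → s3 → s3 → s1 → s3

s3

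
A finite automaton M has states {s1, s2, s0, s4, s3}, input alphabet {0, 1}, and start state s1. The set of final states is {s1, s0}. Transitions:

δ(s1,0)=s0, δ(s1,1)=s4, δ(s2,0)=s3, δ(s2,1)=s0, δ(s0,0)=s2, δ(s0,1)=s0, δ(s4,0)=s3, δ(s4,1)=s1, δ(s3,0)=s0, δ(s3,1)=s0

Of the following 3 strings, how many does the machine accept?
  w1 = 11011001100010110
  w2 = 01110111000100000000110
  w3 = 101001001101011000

1

w1:
  start at s1
  read '1': s1 → s4
  read '1': s4 → s1
  read '0': s1 → s0
  read '1': s0 → s0
  read '1': s0 → s0
  read '0': s0 → s2
  read '0': s2 → s3
  read '1': s3 → s0
  read '1': s0 → s0
  read '0': s0 → s2
  read '0': s2 → s3
  read '0': s3 → s0
  read '1': s0 → s0
  read '0': s0 → s2
  read '1': s2 → s0
  read '1': s0 → s0
  read '0': s0 → s2
  end s2, rejected
w2:
  start at s1
  read '0': s1 → s0
  read '1': s0 → s0
  read '1': s0 → s0
  read '1': s0 → s0
  read '0': s0 → s2
  read '1': s2 → s0
  read '1': s0 → s0
  read '1': s0 → s0
  read '0': s0 → s2
  read '0': s2 → s3
  read '0': s3 → s0
  read '1': s0 → s0
  read '0': s0 → s2
  read '0': s2 → s3
  read '0': s3 → s0
  read '0': s0 → s2
  read '0': s2 → s3
  read '0': s3 → s0
  read '0': s0 → s2
  read '0': s2 → s3
  read '1': s3 → s0
  read '1': s0 → s0
  read '0': s0 → s2
  end s2, rejected
w3:
  start at s1
  read '1': s1 → s4
  read '0': s4 → s3
  read '1': s3 → s0
  read '0': s0 → s2
  read '0': s2 → s3
  read '1': s3 → s0
  read '0': s0 → s2
  read '0': s2 → s3
  read '1': s3 → s0
  read '1': s0 → s0
  read '0': s0 → s2
  read '1': s2 → s0
  read '0': s0 → s2
  read '1': s2 → s0
  read '1': s0 → s0
  read '0': s0 → s2
  read '0': s2 → s3
  read '0': s3 → s0
  end s0, accepted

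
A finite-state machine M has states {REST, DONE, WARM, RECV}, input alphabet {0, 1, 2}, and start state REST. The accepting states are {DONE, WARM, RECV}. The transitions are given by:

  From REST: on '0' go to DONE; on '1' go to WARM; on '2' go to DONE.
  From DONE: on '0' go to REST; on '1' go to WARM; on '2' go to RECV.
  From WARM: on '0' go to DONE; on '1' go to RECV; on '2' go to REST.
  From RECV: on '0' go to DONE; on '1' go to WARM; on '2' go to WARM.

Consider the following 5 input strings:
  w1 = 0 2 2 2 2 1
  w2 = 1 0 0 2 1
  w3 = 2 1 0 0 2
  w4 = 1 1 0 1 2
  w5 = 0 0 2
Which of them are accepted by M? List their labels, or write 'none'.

w1, w2, w3, w5

w1: Trace: REST -0-> DONE -2-> RECV -2-> WARM -2-> REST -2-> DONE -1-> WARM  → end WARM, accepted
w2: Trace: REST -1-> WARM -0-> DONE -0-> REST -2-> DONE -1-> WARM  → end WARM, accepted
w3: Trace: REST -2-> DONE -1-> WARM -0-> DONE -0-> REST -2-> DONE  → end DONE, accepted
w4: Trace: REST -1-> WARM -1-> RECV -0-> DONE -1-> WARM -2-> REST  → end REST, rejected
w5: Trace: REST -0-> DONE -0-> REST -2-> DONE  → end DONE, accepted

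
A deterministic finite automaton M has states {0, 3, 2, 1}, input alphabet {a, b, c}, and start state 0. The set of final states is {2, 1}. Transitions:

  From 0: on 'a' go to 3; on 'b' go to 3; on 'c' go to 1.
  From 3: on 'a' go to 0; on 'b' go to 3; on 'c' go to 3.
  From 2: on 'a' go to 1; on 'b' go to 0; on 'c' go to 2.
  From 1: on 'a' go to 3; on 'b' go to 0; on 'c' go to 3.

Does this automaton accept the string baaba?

No

start at 0
read 'b': 0 → 3
read 'a': 3 → 0
read 'a': 0 → 3
read 'b': 3 → 3
read 'a': 3 → 0
End state 0 is not accepting.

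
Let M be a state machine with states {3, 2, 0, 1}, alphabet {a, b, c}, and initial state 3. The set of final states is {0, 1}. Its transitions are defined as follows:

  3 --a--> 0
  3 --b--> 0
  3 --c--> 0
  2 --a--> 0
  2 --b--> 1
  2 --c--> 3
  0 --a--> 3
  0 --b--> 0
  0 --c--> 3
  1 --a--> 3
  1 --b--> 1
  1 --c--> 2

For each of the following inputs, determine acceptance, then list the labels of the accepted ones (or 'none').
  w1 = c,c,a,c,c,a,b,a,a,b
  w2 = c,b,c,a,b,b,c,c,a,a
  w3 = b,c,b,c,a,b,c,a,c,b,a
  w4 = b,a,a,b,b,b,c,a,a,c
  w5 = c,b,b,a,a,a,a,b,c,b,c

w1, w2, w4

w1: Trace: 3 -c-> 0 -c-> 3 -a-> 0 -c-> 3 -c-> 0 -a-> 3 -b-> 0 -a-> 3 -a-> 0 -b-> 0  → end 0, accepted
w2: Trace: 3 -c-> 0 -b-> 0 -c-> 3 -a-> 0 -b-> 0 -b-> 0 -c-> 3 -c-> 0 -a-> 3 -a-> 0  → end 0, accepted
w3: Trace: 3 -b-> 0 -c-> 3 -b-> 0 -c-> 3 -a-> 0 -b-> 0 -c-> 3 -a-> 0 -c-> 3 -b-> 0 -a-> 3  → end 3, rejected
w4: Trace: 3 -b-> 0 -a-> 3 -a-> 0 -b-> 0 -b-> 0 -b-> 0 -c-> 3 -a-> 0 -a-> 3 -c-> 0  → end 0, accepted
w5: Trace: 3 -c-> 0 -b-> 0 -b-> 0 -a-> 3 -a-> 0 -a-> 3 -a-> 0 -b-> 0 -c-> 3 -b-> 0 -c-> 3  → end 3, rejected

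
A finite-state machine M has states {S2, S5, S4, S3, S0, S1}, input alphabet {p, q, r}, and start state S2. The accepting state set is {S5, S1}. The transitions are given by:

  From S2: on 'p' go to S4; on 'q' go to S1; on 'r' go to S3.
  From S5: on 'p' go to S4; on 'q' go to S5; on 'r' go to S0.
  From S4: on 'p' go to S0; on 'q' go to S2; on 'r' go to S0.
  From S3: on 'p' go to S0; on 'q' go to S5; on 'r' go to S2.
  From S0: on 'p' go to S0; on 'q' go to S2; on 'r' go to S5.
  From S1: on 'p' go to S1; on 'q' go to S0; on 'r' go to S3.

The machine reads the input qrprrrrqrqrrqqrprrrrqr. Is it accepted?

Trace: S2 -q-> S1 -r-> S3 -p-> S0 -r-> S5 -r-> S0 -r-> S5 -r-> S0 -q-> S2 -r-> S3 -q-> S5 -r-> S0 -r-> S5 -q-> S5 -q-> S5 -r-> S0 -p-> S0 -r-> S5 -r-> S0 -r-> S5 -r-> S0 -q-> S2 -r-> S3
End state S3 is not accepting.

No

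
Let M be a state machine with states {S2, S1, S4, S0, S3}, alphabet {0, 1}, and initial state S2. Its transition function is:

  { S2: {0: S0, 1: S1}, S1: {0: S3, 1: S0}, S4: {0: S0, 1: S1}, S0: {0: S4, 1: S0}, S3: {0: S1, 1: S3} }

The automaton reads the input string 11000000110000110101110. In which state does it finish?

S1

start at S2
read '1': S2 → S1
read '1': S1 → S0
read '0': S0 → S4
read '0': S4 → S0
read '0': S0 → S4
read '0': S4 → S0
read '0': S0 → S4
read '0': S4 → S0
read '1': S0 → S0
read '1': S0 → S0
read '0': S0 → S4
read '0': S4 → S0
read '0': S0 → S4
read '0': S4 → S0
read '1': S0 → S0
read '1': S0 → S0
read '0': S0 → S4
read '1': S4 → S1
read '0': S1 → S3
read '1': S3 → S3
read '1': S3 → S3
read '1': S3 → S3
read '0': S3 → S1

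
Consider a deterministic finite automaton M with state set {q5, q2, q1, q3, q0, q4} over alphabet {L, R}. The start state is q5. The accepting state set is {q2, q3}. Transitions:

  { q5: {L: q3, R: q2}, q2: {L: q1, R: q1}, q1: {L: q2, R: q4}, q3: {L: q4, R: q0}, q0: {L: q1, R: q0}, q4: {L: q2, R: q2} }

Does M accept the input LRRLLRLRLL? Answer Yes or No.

No

start at q5
read 'L': q5 → q3
read 'R': q3 → q0
read 'R': q0 → q0
read 'L': q0 → q1
read 'L': q1 → q2
read 'R': q2 → q1
read 'L': q1 → q2
read 'R': q2 → q1
read 'L': q1 → q2
read 'L': q2 → q1
End state q1 is not accepting.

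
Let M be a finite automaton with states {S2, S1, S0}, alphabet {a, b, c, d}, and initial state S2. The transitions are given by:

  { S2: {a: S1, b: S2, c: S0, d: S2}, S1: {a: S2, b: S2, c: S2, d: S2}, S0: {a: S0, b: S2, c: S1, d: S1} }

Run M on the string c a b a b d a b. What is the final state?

Trace: S2 -c-> S0 -a-> S0 -b-> S2 -a-> S1 -b-> S2 -d-> S2 -a-> S1 -b-> S2

S2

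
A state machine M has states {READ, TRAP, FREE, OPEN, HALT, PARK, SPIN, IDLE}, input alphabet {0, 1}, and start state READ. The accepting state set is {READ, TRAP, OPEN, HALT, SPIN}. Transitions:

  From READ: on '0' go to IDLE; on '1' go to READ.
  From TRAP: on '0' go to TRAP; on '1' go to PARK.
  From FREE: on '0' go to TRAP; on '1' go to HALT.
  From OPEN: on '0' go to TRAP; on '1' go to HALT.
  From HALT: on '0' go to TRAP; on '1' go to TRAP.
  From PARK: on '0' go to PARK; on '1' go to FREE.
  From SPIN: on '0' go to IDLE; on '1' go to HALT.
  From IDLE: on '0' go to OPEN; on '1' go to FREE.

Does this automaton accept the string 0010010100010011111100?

READ → IDLE → OPEN → HALT → TRAP → TRAP → PARK → PARK → FREE → TRAP → TRAP → TRAP → PARK → PARK → PARK → FREE → HALT → TRAP → PARK → FREE → HALT → TRAP → TRAP
End state TRAP is accepting.

Yes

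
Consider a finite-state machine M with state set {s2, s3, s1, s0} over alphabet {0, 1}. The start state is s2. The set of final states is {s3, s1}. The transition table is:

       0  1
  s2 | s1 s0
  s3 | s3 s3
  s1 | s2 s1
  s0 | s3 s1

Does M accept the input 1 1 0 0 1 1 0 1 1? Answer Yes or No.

Trace: s2 -1-> s0 -1-> s1 -0-> s2 -0-> s1 -1-> s1 -1-> s1 -0-> s2 -1-> s0 -1-> s1
End state s1 is accepting.

Yes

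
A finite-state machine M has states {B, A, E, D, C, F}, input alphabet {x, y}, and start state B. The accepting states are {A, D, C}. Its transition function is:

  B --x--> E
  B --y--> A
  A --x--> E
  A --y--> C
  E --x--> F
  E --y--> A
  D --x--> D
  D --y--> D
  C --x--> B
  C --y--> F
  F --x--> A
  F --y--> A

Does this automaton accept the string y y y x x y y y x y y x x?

No

start at B
read 'y': B → A
read 'y': A → C
read 'y': C → F
read 'x': F → A
read 'x': A → E
read 'y': E → A
read 'y': A → C
read 'y': C → F
read 'x': F → A
read 'y': A → C
read 'y': C → F
read 'x': F → A
read 'x': A → E
End state E is not accepting.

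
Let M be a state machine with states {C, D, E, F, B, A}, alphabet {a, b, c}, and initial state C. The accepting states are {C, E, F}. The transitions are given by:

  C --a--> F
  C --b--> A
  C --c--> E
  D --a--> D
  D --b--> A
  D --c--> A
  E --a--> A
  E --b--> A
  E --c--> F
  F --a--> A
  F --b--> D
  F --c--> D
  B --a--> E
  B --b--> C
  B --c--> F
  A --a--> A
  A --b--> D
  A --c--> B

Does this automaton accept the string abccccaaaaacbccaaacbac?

C → F → D → A → B → F → D → D → D → D → D → D → A → D → A → B → E → A → A → B → C → F → D
End state D is not accepting.

No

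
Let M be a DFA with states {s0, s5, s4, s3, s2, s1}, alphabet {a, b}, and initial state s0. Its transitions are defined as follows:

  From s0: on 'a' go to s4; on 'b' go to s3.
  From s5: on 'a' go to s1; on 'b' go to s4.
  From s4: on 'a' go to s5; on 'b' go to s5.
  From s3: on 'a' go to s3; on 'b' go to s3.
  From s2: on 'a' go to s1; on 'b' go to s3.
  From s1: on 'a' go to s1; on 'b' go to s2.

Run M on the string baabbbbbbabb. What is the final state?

start at s0
read 'b': s0 → s3
read 'a': s3 → s3
read 'a': s3 → s3
read 'b': s3 → s3
read 'b': s3 → s3
read 'b': s3 → s3
read 'b': s3 → s3
read 'b': s3 → s3
read 'b': s3 → s3
read 'a': s3 → s3
read 'b': s3 → s3
read 'b': s3 → s3

s3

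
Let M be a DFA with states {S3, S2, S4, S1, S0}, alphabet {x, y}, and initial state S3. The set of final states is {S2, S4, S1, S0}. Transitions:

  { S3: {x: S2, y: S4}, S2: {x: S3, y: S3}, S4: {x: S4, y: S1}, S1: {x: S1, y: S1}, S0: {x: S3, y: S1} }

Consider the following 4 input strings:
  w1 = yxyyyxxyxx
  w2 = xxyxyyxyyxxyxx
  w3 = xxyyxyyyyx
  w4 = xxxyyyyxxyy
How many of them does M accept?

w1:
  start at S3
  read 'y': S3 → S4
  read 'x': S4 → S4
  read 'y': S4 → S1
  read 'y': S1 → S1
  read 'y': S1 → S1
  read 'x': S1 → S1
  read 'x': S1 → S1
  read 'y': S1 → S1
  read 'x': S1 → S1
  read 'x': S1 → S1
  end S1, accepted
w2:
  start at S3
  read 'x': S3 → S2
  read 'x': S2 → S3
  read 'y': S3 → S4
  read 'x': S4 → S4
  read 'y': S4 → S1
  read 'y': S1 → S1
  read 'x': S1 → S1
  read 'y': S1 → S1
  read 'y': S1 → S1
  read 'x': S1 → S1
  read 'x': S1 → S1
  read 'y': S1 → S1
  read 'x': S1 → S1
  read 'x': S1 → S1
  end S1, accepted
w3:
  start at S3
  read 'x': S3 → S2
  read 'x': S2 → S3
  read 'y': S3 → S4
  read 'y': S4 → S1
  read 'x': S1 → S1
  read 'y': S1 → S1
  read 'y': S1 → S1
  read 'y': S1 → S1
  read 'y': S1 → S1
  read 'x': S1 → S1
  end S1, accepted
w4:
  start at S3
  read 'x': S3 → S2
  read 'x': S2 → S3
  read 'x': S3 → S2
  read 'y': S2 → S3
  read 'y': S3 → S4
  read 'y': S4 → S1
  read 'y': S1 → S1
  read 'x': S1 → S1
  read 'x': S1 → S1
  read 'y': S1 → S1
  read 'y': S1 → S1
  end S1, accepted

4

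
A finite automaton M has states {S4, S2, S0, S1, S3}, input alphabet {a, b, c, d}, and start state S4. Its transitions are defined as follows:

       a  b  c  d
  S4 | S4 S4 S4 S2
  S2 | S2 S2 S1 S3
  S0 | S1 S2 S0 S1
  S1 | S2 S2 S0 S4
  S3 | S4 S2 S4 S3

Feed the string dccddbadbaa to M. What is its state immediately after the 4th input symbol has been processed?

start at S4
read 'd': S4 → S2
read 'c': S2 → S1
read 'c': S1 → S0
read 'd': S0 → S1
After 4 symbols: S1.

S1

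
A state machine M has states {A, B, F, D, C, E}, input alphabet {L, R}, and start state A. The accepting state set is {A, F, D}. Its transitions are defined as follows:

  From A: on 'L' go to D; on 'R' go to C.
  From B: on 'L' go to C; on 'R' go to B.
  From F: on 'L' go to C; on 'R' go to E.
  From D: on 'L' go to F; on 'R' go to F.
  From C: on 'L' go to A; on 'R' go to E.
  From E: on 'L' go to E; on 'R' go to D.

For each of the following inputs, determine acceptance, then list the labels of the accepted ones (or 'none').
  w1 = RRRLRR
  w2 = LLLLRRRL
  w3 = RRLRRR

w1, w2

w1: Trace: A -R-> C -R-> E -R-> D -L-> F -R-> E -R-> D  → end D, accepted
w2: Trace: A -L-> D -L-> F -L-> C -L-> A -R-> C -R-> E -R-> D -L-> F  → end F, accepted
w3: Trace: A -R-> C -R-> E -L-> E -R-> D -R-> F -R-> E  → end E, rejected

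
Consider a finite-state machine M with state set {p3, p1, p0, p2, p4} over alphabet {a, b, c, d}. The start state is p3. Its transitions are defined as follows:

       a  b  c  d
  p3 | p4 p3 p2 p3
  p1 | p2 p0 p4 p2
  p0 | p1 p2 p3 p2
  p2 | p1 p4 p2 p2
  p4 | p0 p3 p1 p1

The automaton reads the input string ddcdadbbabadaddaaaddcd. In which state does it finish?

p2

start at p3
read 'd': p3 → p3
read 'd': p3 → p3
read 'c': p3 → p2
read 'd': p2 → p2
read 'a': p2 → p1
read 'd': p1 → p2
read 'b': p2 → p4
read 'b': p4 → p3
read 'a': p3 → p4
read 'b': p4 → p3
read 'a': p3 → p4
read 'd': p4 → p1
read 'a': p1 → p2
read 'd': p2 → p2
read 'd': p2 → p2
read 'a': p2 → p1
read 'a': p1 → p2
read 'a': p2 → p1
read 'd': p1 → p2
read 'd': p2 → p2
read 'c': p2 → p2
read 'd': p2 → p2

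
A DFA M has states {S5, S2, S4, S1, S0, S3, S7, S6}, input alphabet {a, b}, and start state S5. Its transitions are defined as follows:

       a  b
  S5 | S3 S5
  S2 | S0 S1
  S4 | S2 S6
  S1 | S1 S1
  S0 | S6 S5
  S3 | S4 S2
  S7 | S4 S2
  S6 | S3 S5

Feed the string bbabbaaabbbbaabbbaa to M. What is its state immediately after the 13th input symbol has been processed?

S1

Trace: S5 -b-> S5 -b-> S5 -a-> S3 -b-> S2 -b-> S1 -a-> S1 -a-> S1 -a-> S1 -b-> S1 -b-> S1 -b-> S1 -b-> S1 -a-> S1
After 13 symbols: S1.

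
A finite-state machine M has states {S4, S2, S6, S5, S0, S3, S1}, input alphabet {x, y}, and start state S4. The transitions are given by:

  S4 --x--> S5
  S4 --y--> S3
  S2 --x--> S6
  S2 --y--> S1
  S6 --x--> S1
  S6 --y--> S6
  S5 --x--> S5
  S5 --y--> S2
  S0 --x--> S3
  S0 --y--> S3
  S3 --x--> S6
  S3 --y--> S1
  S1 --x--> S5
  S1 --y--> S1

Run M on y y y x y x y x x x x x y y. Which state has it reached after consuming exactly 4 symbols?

S5

Trace: S4 -y-> S3 -y-> S1 -y-> S1 -x-> S5
After 4 symbols: S5.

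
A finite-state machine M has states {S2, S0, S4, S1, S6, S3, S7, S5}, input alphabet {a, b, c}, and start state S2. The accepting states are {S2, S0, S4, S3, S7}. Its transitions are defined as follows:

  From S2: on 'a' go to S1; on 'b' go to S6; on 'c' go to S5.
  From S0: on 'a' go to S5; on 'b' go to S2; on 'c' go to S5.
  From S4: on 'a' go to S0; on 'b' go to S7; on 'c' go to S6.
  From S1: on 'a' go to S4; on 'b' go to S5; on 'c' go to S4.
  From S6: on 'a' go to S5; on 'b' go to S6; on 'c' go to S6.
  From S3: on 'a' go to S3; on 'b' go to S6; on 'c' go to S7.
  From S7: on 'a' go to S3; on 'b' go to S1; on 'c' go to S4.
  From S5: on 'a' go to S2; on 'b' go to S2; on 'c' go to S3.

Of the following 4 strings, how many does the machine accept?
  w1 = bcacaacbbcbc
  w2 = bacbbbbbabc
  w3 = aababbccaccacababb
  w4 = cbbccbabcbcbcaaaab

1

w1: S2 → S6 → S6 → S5 → S3 → S3 → S3 → S7 → S1 → S5 → S3 → S6 → S6  → end S6, rejected
w2: S2 → S6 → S5 → S3 → S6 → S6 → S6 → S6 → S6 → S5 → S2 → S5  → end S5, rejected
w3: S2 → S1 → S4 → S7 → S3 → S6 → S6 → S6 → S6 → S5 → S3 → S7 → S3 → S7 → S3 → S6 → S5 → S2 → S6  → end S6, rejected
w4: S2 → S5 → S2 → S6 → S6 → S6 → S6 → S5 → S2 → S5 → S2 → S5 → S2 → S5 → S2 → S1 → S4 → S0 → S2  → end S2, accepted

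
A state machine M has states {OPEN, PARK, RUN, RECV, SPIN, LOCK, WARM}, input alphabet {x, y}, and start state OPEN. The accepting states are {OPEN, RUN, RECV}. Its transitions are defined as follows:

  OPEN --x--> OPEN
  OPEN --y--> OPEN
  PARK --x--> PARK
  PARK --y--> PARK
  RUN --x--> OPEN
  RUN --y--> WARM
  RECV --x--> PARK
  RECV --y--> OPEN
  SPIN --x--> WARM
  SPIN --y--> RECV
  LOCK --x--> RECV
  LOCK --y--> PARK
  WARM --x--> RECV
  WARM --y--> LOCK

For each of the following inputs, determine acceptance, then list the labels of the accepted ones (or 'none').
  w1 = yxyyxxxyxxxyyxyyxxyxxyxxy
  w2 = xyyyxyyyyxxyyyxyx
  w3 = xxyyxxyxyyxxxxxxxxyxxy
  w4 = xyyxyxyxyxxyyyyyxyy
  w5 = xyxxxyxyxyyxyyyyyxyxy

w1, w2, w3, w4, w5

w1: Trace: OPEN -y-> OPEN -x-> OPEN -y-> OPEN -y-> OPEN -x-> OPEN -x-> OPEN -x-> OPEN -y-> OPEN -x-> OPEN -x-> OPEN -x-> OPEN -y-> OPEN -y-> OPEN -x-> OPEN -y-> OPEN -y-> OPEN -x-> OPEN -x-> OPEN -y-> OPEN -x-> OPEN -x-> OPEN -y-> OPEN -x-> OPEN -x-> OPEN -y-> OPEN  → end OPEN, accepted
w2: Trace: OPEN -x-> OPEN -y-> OPEN -y-> OPEN -y-> OPEN -x-> OPEN -y-> OPEN -y-> OPEN -y-> OPEN -y-> OPEN -x-> OPEN -x-> OPEN -y-> OPEN -y-> OPEN -y-> OPEN -x-> OPEN -y-> OPEN -x-> OPEN  → end OPEN, accepted
w3: Trace: OPEN -x-> OPEN -x-> OPEN -y-> OPEN -y-> OPEN -x-> OPEN -x-> OPEN -y-> OPEN -x-> OPEN -y-> OPEN -y-> OPEN -x-> OPEN -x-> OPEN -x-> OPEN -x-> OPEN -x-> OPEN -x-> OPEN -x-> OPEN -x-> OPEN -y-> OPEN -x-> OPEN -x-> OPEN -y-> OPEN  → end OPEN, accepted
w4: Trace: OPEN -x-> OPEN -y-> OPEN -y-> OPEN -x-> OPEN -y-> OPEN -x-> OPEN -y-> OPEN -x-> OPEN -y-> OPEN -x-> OPEN -x-> OPEN -y-> OPEN -y-> OPEN -y-> OPEN -y-> OPEN -y-> OPEN -x-> OPEN -y-> OPEN -y-> OPEN  → end OPEN, accepted
w5: Trace: OPEN -x-> OPEN -y-> OPEN -x-> OPEN -x-> OPEN -x-> OPEN -y-> OPEN -x-> OPEN -y-> OPEN -x-> OPEN -y-> OPEN -y-> OPEN -x-> OPEN -y-> OPEN -y-> OPEN -y-> OPEN -y-> OPEN -y-> OPEN -x-> OPEN -y-> OPEN -x-> OPEN -y-> OPEN  → end OPEN, accepted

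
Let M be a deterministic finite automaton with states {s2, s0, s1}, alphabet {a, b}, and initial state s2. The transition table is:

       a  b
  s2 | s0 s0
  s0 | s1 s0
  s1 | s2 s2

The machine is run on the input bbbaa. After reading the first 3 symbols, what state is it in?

s2 → s0 → s0 → s0
After 3 symbols: s0.

s0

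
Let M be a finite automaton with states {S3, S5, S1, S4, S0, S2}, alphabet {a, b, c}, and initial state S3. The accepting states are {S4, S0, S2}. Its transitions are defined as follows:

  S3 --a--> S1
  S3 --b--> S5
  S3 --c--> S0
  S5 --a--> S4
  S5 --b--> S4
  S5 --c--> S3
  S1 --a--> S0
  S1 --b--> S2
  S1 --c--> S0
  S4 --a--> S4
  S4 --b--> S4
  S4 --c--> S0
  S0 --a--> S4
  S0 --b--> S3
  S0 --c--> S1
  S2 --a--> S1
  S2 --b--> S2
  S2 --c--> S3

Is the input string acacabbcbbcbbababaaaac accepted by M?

Yes

S3 → S1 → S0 → S4 → S0 → S4 → S4 → S4 → S0 → S3 → S5 → S3 → S5 → S4 → S4 → S4 → S4 → S4 → S4 → S4 → S4 → S4 → S0
End state S0 is accepting.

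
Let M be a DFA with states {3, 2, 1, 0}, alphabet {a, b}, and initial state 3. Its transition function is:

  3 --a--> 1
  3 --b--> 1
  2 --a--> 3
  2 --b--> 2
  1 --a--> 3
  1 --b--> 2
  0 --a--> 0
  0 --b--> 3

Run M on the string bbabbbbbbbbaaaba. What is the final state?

3

3 → 1 → 2 → 3 → 1 → 2 → 2 → 2 → 2 → 2 → 2 → 2 → 3 → 1 → 3 → 1 → 3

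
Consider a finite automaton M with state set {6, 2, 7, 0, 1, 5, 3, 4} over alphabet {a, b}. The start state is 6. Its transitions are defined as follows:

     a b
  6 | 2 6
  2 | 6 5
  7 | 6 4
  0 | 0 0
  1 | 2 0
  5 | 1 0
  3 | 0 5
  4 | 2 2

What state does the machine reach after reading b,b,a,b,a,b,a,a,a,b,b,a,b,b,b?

0

start at 6
read 'b': 6 → 6
read 'b': 6 → 6
read 'a': 6 → 2
read 'b': 2 → 5
read 'a': 5 → 1
read 'b': 1 → 0
read 'a': 0 → 0
read 'a': 0 → 0
read 'a': 0 → 0
read 'b': 0 → 0
read 'b': 0 → 0
read 'a': 0 → 0
read 'b': 0 → 0
read 'b': 0 → 0
read 'b': 0 → 0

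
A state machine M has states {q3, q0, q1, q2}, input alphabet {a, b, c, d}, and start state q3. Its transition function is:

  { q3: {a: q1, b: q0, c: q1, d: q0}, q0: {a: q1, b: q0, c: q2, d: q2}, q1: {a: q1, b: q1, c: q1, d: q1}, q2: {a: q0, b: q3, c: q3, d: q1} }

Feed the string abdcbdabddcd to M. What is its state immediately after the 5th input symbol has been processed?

q1

q3 → q1 → q1 → q1 → q1 → q1
After 5 symbols: q1.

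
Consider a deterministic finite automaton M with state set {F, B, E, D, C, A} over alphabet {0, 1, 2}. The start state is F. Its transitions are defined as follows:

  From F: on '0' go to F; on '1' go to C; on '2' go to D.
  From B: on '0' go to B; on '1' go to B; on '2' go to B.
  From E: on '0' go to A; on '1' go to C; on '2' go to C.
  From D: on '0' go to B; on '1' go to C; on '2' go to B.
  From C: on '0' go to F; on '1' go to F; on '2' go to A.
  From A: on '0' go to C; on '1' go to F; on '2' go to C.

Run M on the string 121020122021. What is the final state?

Trace: F -1-> C -2-> A -1-> F -0-> F -2-> D -0-> B -1-> B -2-> B -2-> B -0-> B -2-> B -1-> B

B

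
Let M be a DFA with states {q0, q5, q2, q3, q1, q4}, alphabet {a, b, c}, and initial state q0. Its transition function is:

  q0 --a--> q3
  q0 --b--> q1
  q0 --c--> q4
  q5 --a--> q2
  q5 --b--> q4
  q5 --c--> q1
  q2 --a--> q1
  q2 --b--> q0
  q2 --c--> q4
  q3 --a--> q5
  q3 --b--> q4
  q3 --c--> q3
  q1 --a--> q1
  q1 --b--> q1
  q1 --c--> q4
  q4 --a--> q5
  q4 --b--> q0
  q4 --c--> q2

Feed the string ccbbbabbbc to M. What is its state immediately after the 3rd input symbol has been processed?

start at q0
read 'c': q0 → q4
read 'c': q4 → q2
read 'b': q2 → q0
After 3 symbols: q0.

q0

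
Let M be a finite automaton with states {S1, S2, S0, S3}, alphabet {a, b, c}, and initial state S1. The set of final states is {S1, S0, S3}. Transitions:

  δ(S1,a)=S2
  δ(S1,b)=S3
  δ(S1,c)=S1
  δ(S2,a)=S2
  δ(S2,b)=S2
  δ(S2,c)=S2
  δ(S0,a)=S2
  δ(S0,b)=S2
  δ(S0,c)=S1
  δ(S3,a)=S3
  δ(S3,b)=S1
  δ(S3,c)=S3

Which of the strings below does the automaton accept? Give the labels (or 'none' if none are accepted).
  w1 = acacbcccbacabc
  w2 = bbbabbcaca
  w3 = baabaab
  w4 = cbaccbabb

w2

w1: S1 → S2 → S2 → S2 → S2 → S2 → S2 → S2 → S2 → S2 → S2 → S2 → S2 → S2 → S2  → end S2, rejected
w2: S1 → S3 → S1 → S3 → S3 → S1 → S3 → S3 → S3 → S3 → S3  → end S3, accepted
w3: S1 → S3 → S3 → S3 → S1 → S2 → S2 → S2  → end S2, rejected
w4: S1 → S1 → S3 → S3 → S3 → S3 → S1 → S2 → S2 → S2  → end S2, rejected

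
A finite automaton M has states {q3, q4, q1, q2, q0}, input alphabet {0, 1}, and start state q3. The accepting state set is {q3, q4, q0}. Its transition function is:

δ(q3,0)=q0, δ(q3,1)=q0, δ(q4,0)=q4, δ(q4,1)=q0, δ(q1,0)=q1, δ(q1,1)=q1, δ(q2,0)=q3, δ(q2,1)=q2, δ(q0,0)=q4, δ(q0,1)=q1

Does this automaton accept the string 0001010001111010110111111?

No

q3 → q0 → q4 → q4 → q0 → q4 → q0 → q4 → q4 → q4 → q0 → q1 → q1 → q1 → q1 → q1 → q1 → q1 → q1 → q1 → q1 → q1 → q1 → q1 → q1 → q1
End state q1 is not accepting.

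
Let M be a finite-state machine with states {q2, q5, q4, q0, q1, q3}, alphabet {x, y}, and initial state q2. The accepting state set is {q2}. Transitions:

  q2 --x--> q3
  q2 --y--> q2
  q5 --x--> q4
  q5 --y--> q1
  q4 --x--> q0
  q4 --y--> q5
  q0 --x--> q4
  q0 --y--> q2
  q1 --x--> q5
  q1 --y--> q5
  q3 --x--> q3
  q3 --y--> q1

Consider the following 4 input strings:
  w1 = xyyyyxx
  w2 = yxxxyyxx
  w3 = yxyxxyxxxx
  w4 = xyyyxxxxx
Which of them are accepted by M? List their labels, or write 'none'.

none

w1:
  start at q2
  read 'x': q2 → q3
  read 'y': q3 → q1
  read 'y': q1 → q5
  read 'y': q5 → q1
  read 'y': q1 → q5
  read 'x': q5 → q4
  read 'x': q4 → q0
  end q0, rejected
w2:
  start at q2
  read 'y': q2 → q2
  read 'x': q2 → q3
  read 'x': q3 → q3
  read 'x': q3 → q3
  read 'y': q3 → q1
  read 'y': q1 → q5
  read 'x': q5 → q4
  read 'x': q4 → q0
  end q0, rejected
w3:
  start at q2
  read 'y': q2 → q2
  read 'x': q2 → q3
  read 'y': q3 → q1
  read 'x': q1 → q5
  read 'x': q5 → q4
  read 'y': q4 → q5
  read 'x': q5 → q4
  read 'x': q4 → q0
  read 'x': q0 → q4
  read 'x': q4 → q0
  end q0, rejected
w4:
  start at q2
  read 'x': q2 → q3
  read 'y': q3 → q1
  read 'y': q1 → q5
  read 'y': q5 → q1
  read 'x': q1 → q5
  read 'x': q5 → q4
  read 'x': q4 → q0
  read 'x': q0 → q4
  read 'x': q4 → q0
  end q0, rejected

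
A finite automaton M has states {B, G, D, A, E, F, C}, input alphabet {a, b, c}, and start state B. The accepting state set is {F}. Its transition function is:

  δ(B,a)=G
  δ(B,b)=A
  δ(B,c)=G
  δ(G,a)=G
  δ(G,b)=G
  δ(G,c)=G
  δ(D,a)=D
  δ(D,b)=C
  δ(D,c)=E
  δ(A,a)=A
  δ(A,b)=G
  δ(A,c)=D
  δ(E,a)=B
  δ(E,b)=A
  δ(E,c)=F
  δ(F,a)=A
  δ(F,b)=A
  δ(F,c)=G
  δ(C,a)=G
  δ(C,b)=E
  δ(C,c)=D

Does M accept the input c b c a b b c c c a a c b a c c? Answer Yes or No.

B → G → G → G → G → G → G → G → G → G → G → G → G → G → G → G → G
End state G is not accepting.

No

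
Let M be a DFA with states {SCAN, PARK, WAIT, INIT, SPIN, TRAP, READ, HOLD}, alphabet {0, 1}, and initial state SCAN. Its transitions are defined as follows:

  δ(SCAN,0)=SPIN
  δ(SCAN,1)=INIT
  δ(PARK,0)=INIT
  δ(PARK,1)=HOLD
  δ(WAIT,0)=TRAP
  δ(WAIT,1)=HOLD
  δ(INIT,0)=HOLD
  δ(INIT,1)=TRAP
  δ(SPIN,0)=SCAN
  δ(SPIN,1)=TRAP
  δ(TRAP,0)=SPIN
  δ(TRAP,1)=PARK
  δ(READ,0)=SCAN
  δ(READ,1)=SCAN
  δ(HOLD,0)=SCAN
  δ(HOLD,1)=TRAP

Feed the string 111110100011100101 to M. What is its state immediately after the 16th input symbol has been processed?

TRAP

start at SCAN
read '1': SCAN → INIT
read '1': INIT → TRAP
read '1': TRAP → PARK
read '1': PARK → HOLD
read '1': HOLD → TRAP
read '0': TRAP → SPIN
read '1': SPIN → TRAP
read '0': TRAP → SPIN
read '0': SPIN → SCAN
read '0': SCAN → SPIN
read '1': SPIN → TRAP
read '1': TRAP → PARK
read '1': PARK → HOLD
read '0': HOLD → SCAN
read '0': SCAN → SPIN
read '1': SPIN → TRAP
After 16 symbols: TRAP.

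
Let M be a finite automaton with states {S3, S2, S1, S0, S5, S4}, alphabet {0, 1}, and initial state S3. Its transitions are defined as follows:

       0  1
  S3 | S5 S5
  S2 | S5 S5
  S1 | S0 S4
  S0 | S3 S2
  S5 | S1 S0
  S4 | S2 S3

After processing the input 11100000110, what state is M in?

Trace: S3 -1-> S5 -1-> S0 -1-> S2 -0-> S5 -0-> S1 -0-> S0 -0-> S3 -0-> S5 -1-> S0 -1-> S2 -0-> S5

S5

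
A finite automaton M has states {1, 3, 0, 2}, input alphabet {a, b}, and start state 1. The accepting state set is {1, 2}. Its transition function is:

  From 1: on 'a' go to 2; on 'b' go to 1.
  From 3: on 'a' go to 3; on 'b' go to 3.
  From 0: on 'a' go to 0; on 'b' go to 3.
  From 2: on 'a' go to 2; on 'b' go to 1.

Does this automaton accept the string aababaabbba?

Yes

Trace: 1 -a-> 2 -a-> 2 -b-> 1 -a-> 2 -b-> 1 -a-> 2 -a-> 2 -b-> 1 -b-> 1 -b-> 1 -a-> 2
End state 2 is accepting.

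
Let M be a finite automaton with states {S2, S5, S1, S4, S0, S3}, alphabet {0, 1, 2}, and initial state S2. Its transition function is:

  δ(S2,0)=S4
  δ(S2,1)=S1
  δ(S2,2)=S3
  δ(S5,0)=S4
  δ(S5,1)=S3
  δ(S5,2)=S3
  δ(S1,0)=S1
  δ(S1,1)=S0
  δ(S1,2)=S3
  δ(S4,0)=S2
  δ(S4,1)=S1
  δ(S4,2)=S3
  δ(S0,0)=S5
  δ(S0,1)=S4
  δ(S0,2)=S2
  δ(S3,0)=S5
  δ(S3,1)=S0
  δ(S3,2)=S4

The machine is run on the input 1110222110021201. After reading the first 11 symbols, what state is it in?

S4

start at S2
read '1': S2 → S1
read '1': S1 → S0
read '1': S0 → S4
read '0': S4 → S2
read '2': S2 → S3
read '2': S3 → S4
read '2': S4 → S3
read '1': S3 → S0
read '1': S0 → S4
read '0': S4 → S2
read '0': S2 → S4
After 11 symbols: S4.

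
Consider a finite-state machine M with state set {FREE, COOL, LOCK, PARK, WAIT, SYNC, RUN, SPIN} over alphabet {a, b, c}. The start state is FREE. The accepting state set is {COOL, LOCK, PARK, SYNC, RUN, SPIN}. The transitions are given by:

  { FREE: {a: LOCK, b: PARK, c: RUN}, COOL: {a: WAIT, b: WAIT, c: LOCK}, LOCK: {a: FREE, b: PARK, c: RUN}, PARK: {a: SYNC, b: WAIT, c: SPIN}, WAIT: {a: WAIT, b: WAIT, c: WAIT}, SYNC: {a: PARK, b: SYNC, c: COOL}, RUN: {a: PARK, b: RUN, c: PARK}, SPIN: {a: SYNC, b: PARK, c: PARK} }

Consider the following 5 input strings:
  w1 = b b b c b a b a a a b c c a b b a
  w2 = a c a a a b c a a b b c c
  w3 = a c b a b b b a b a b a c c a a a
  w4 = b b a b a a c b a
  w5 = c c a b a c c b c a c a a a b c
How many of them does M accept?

0

w1: FREE → PARK → WAIT → WAIT → WAIT → WAIT → WAIT → WAIT → WAIT → WAIT → WAIT → WAIT → WAIT → WAIT → WAIT → WAIT → WAIT → WAIT  → end WAIT, rejected
w2: FREE → LOCK → RUN → PARK → SYNC → PARK → WAIT → WAIT → WAIT → WAIT → WAIT → WAIT → WAIT → WAIT  → end WAIT, rejected
w3: FREE → LOCK → RUN → RUN → PARK → WAIT → WAIT → WAIT → WAIT → WAIT → WAIT → WAIT → WAIT → WAIT → WAIT → WAIT → WAIT → WAIT  → end WAIT, rejected
w4: FREE → PARK → WAIT → WAIT → WAIT → WAIT → WAIT → WAIT → WAIT → WAIT  → end WAIT, rejected
w5: FREE → RUN → PARK → SYNC → SYNC → PARK → SPIN → PARK → WAIT → WAIT → WAIT → WAIT → WAIT → WAIT → WAIT → WAIT → WAIT  → end WAIT, rejected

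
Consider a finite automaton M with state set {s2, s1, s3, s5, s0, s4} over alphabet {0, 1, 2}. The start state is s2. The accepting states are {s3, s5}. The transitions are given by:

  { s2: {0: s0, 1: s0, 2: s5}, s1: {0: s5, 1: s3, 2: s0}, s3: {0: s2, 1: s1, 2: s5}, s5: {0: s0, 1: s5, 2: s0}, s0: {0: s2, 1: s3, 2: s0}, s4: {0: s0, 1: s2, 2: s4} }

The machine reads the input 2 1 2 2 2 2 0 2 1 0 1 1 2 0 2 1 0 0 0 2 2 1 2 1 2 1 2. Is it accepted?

Trace: s2 -2-> s5 -1-> s5 -2-> s0 -2-> s0 -2-> s0 -2-> s0 -0-> s2 -2-> s5 -1-> s5 -0-> s0 -1-> s3 -1-> s1 -2-> s0 -0-> s2 -2-> s5 -1-> s5 -0-> s0 -0-> s2 -0-> s0 -2-> s0 -2-> s0 -1-> s3 -2-> s5 -1-> s5 -2-> s0 -1-> s3 -2-> s5
End state s5 is accepting.

Yes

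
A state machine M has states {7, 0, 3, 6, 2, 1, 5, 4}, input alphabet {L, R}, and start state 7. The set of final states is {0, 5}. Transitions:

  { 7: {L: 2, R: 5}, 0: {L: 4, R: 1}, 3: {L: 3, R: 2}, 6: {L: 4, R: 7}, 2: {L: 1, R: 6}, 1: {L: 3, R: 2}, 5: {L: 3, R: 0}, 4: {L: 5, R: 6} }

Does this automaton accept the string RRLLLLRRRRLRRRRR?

Yes

7 → 5 → 0 → 4 → 5 → 3 → 3 → 2 → 6 → 7 → 5 → 3 → 2 → 6 → 7 → 5 → 0
End state 0 is accepting.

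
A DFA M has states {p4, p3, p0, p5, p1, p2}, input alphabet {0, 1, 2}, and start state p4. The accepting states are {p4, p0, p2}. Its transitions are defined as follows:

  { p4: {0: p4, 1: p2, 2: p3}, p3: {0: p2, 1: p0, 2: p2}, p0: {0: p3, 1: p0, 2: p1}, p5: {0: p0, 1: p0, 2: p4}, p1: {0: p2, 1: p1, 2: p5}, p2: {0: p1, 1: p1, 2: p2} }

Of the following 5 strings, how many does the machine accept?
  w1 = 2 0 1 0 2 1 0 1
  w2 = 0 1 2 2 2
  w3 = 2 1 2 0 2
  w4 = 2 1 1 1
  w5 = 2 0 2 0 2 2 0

w1: Trace: p4 -2-> p3 -0-> p2 -1-> p1 -0-> p2 -2-> p2 -1-> p1 -0-> p2 -1-> p1  → end p1, rejected
w2: Trace: p4 -0-> p4 -1-> p2 -2-> p2 -2-> p2 -2-> p2  → end p2, accepted
w3: Trace: p4 -2-> p3 -1-> p0 -2-> p1 -0-> p2 -2-> p2  → end p2, accepted
w4: Trace: p4 -2-> p3 -1-> p0 -1-> p0 -1-> p0  → end p0, accepted
w5: Trace: p4 -2-> p3 -0-> p2 -2-> p2 -0-> p1 -2-> p5 -2-> p4 -0-> p4  → end p4, accepted

4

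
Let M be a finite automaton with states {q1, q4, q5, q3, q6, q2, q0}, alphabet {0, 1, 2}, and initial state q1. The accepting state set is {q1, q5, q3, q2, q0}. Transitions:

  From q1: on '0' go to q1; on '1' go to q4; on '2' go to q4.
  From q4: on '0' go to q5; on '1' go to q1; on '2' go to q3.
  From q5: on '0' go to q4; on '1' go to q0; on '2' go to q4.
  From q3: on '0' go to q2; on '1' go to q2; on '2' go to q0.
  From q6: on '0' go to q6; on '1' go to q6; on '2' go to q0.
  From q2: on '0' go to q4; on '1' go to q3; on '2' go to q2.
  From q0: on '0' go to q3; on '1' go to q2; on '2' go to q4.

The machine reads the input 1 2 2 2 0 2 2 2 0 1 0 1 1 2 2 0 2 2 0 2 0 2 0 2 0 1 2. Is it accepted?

No

Trace: q1 -1-> q4 -2-> q3 -2-> q0 -2-> q4 -0-> q5 -2-> q4 -2-> q3 -2-> q0 -0-> q3 -1-> q2 -0-> q4 -1-> q1 -1-> q4 -2-> q3 -2-> q0 -0-> q3 -2-> q0 -2-> q4 -0-> q5 -2-> q4 -0-> q5 -2-> q4 -0-> q5 -2-> q4 -0-> q5 -1-> q0 -2-> q4
End state q4 is not accepting.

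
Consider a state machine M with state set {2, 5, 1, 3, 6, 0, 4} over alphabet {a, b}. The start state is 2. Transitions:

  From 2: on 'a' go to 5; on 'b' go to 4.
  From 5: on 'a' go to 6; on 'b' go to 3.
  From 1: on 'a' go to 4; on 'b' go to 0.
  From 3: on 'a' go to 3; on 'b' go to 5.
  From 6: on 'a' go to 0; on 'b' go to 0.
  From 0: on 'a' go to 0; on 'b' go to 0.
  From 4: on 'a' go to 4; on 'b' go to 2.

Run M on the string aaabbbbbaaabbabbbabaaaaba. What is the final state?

0

Trace: 2 -a-> 5 -a-> 6 -a-> 0 -b-> 0 -b-> 0 -b-> 0 -b-> 0 -b-> 0 -a-> 0 -a-> 0 -a-> 0 -b-> 0 -b-> 0 -a-> 0 -b-> 0 -b-> 0 -b-> 0 -a-> 0 -b-> 0 -a-> 0 -a-> 0 -a-> 0 -a-> 0 -b-> 0 -a-> 0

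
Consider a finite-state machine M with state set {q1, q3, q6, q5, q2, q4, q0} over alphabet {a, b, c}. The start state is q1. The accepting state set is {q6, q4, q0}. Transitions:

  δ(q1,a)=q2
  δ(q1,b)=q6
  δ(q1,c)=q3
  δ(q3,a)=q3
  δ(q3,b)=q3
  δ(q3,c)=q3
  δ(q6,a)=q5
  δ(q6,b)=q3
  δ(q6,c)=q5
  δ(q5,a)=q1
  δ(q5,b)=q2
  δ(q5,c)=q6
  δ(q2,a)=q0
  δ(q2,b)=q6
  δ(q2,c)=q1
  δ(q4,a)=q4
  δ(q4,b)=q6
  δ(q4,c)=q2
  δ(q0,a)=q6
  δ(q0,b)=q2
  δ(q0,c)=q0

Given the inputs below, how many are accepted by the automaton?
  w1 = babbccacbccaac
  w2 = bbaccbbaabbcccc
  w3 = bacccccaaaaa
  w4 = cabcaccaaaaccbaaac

1

w1: Trace: q1 -b-> q6 -a-> q5 -b-> q2 -b-> q6 -c-> q5 -c-> q6 -a-> q5 -c-> q6 -b-> q3 -c-> q3 -c-> q3 -a-> q3 -a-> q3 -c-> q3  → end q3, rejected
w2: Trace: q1 -b-> q6 -b-> q3 -a-> q3 -c-> q3 -c-> q3 -b-> q3 -b-> q3 -a-> q3 -a-> q3 -b-> q3 -b-> q3 -c-> q3 -c-> q3 -c-> q3 -c-> q3  → end q3, rejected
w3: Trace: q1 -b-> q6 -a-> q5 -c-> q6 -c-> q5 -c-> q6 -c-> q5 -c-> q6 -a-> q5 -a-> q1 -a-> q2 -a-> q0 -a-> q6  → end q6, accepted
w4: Trace: q1 -c-> q3 -a-> q3 -b-> q3 -c-> q3 -a-> q3 -c-> q3 -c-> q3 -a-> q3 -a-> q3 -a-> q3 -a-> q3 -c-> q3 -c-> q3 -b-> q3 -a-> q3 -a-> q3 -a-> q3 -c-> q3  → end q3, rejected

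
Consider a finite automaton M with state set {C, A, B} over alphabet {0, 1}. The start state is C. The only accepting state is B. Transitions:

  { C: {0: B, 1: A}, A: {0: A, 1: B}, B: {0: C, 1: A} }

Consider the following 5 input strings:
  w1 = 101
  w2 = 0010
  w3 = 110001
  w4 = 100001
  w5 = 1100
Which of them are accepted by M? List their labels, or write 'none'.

w1:
  start at C
  read '1': C → A
  read '0': A → A
  read '1': A → B
  end B, accepted
w2:
  start at C
  read '0': C → B
  read '0': B → C
  read '1': C → A
  read '0': A → A
  end A, rejected
w3:
  start at C
  read '1': C → A
  read '1': A → B
  read '0': B → C
  read '0': C → B
  read '0': B → C
  read '1': C → A
  end A, rejected
w4:
  start at C
  read '1': C → A
  read '0': A → A
  read '0': A → A
  read '0': A → A
  read '0': A → A
  read '1': A → B
  end B, accepted
w5:
  start at C
  read '1': C → A
  read '1': A → B
  read '0': B → C
  read '0': C → B
  end B, accepted

w1, w4, w5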